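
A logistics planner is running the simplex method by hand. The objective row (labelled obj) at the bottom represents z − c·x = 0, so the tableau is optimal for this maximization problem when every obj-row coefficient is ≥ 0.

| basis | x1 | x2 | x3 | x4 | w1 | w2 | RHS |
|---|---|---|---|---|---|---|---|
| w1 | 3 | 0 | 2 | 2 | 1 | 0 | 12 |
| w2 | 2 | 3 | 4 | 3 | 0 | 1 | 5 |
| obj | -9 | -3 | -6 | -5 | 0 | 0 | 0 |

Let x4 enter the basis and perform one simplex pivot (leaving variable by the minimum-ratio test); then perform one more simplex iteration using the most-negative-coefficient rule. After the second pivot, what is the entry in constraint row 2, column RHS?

Ratio test on column x4 — row 1: 12/2 = 6; row 2: 5/3 = 5/3. Minimum is 5/3 at row 2 (w2 leaves); pivot element 3.
Divide row 2 by 3; eliminate column x4 from the other rows.
Second iteration: most negative obj-row entry is -17/3 in column x1, so x1 enters.
Ratio test on column x1 — row 1: (26/3)/(5/3) = 26/5; row 2: (5/3)/(2/3) = 5/2. Minimum is 5/2 at row 2 (x4 leaves); pivot element 2/3.
Divide row 2 by 2/3; eliminate column x1 from the other rows.
After both pivots, the entry at constraint row 2, column RHS is 5/2.

5/2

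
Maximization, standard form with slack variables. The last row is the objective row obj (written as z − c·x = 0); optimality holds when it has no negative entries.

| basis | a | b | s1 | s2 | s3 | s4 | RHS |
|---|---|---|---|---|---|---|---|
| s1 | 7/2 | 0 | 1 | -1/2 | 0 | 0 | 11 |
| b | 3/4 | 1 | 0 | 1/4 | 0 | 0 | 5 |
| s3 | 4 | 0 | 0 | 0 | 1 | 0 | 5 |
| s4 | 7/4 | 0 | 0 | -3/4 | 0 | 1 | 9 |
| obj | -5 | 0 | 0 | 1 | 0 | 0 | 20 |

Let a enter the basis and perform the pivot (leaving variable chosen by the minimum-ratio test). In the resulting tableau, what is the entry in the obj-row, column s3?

5/4

Ratio test on column a — row 1: 11/(7/2) = 22/7; row 2: 5/(3/4) = 20/3; row 3: 5/4 = 5/4; row 4: 9/(7/4) = 36/7. Minimum is 5/4 at row 3 (s3 leaves); pivot element 4.
Divide row 3 by 4; eliminate column a from the other rows.
obj-row update in column s3: 0 − (-5)·(1/4) = 5/4.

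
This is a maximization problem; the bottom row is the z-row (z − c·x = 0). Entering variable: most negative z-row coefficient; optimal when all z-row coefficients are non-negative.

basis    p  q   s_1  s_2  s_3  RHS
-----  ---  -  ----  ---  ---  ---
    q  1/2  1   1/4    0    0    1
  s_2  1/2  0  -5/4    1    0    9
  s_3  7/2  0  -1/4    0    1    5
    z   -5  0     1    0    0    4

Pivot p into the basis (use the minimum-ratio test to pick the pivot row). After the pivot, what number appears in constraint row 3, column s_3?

Ratio test on column p — row 1: 1/(1/2) = 2; row 2: 9/(1/2) = 18; row 3: 5/(7/2) = 10/7. Minimum is 10/7 at row 3 (s_3 leaves); pivot element 7/2.
Divide row 3 by 7/2; eliminate column p from the other rows.
In the new row 3, the s_3 entry is the old entry divided by the pivot: 1/(7/2) = 2/7.

2/7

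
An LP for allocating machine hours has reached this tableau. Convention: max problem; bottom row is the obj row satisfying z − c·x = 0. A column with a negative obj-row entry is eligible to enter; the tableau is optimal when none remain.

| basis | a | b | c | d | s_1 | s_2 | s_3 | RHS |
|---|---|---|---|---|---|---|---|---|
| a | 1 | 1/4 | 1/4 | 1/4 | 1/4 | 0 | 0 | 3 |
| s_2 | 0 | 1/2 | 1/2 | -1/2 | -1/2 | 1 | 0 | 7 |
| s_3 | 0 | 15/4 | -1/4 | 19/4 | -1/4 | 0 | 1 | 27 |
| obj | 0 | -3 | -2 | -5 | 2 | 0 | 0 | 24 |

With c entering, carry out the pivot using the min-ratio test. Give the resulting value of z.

48

Ratio test on column c — row 1: 3/(1/4) = 12; row 2: 7/(1/2) = 14; row 3: entry -1/4 ≤ 0. Minimum is 12 at row 1 (a leaves); pivot element 1/4.
Pivot on row 1; the obj-row RHS becomes 24 − (-2)·12 = 48.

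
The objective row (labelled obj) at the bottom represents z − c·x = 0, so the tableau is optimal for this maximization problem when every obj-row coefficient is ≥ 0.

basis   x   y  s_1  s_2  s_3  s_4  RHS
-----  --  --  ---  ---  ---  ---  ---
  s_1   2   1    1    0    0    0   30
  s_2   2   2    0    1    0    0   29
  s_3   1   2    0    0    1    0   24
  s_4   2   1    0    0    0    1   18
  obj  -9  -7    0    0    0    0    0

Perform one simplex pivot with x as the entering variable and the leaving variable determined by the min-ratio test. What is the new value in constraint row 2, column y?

Ratio test on column x — row 1: 30/2 = 15; row 2: 29/2 = 29/2; row 3: 24/1 = 24; row 4: 18/2 = 9. Minimum is 9 at row 4 (s_4 leaves); pivot element 2.
Divide row 4 by 2; eliminate column x from the other rows.
Row 2 update in column y: 2 − 2·(1/2) = 1.

1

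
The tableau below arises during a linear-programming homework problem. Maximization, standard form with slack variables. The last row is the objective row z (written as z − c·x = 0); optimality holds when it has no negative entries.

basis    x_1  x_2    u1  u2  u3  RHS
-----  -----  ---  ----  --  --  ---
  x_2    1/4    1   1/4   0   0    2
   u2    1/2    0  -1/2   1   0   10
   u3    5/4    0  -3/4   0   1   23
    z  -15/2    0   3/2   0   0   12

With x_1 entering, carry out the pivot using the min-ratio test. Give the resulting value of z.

72

Ratio test on column x_1 — row 1: 2/(1/4) = 8; row 2: 10/(1/2) = 20; row 3: 23/(5/4) = 92/5. Minimum is 8 at row 1 (x_2 leaves); pivot element 1/4.
Pivot on row 1; the z-row RHS becomes 12 − (-15/2)·8 = 72.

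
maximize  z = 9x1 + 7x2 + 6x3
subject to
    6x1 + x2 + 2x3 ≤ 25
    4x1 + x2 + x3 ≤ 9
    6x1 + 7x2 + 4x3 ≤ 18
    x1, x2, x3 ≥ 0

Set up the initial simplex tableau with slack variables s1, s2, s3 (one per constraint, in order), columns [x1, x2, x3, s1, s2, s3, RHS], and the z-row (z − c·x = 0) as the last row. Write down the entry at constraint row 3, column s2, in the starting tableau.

Slack s2 belongs to constraint 2; its column is the unit vector e_2, so the entry in row 3 is 0.

0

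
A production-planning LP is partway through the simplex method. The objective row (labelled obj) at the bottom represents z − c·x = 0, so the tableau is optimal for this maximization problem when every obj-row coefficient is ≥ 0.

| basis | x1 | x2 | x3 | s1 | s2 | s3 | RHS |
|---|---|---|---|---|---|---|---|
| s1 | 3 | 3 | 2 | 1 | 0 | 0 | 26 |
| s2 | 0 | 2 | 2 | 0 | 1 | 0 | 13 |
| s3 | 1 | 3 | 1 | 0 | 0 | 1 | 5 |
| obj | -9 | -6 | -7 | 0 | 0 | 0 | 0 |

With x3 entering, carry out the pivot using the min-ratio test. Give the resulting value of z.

35

Ratio test on column x3 — row 1: 26/2 = 13; row 2: 13/2 = 13/2; row 3: 5/1 = 5. Minimum is 5 at row 3 (s3 leaves); pivot element 1.
Pivot on row 3; the obj-row RHS becomes 0 − (-7)·5 = 35.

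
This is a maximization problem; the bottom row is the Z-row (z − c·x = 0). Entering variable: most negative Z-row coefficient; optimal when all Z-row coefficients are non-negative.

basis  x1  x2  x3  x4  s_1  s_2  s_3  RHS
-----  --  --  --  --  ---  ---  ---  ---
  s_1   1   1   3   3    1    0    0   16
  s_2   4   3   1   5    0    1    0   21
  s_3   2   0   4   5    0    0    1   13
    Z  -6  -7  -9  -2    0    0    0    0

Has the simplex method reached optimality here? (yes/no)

The Z-row has a negative entry -9 in column x3, so it is not optimal.

no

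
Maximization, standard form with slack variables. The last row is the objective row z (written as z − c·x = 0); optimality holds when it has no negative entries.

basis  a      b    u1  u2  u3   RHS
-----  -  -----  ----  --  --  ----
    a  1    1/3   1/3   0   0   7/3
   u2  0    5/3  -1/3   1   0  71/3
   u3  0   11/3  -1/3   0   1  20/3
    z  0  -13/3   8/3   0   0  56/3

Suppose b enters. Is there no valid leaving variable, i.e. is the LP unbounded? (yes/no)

no

Column b has positive entries in row(s) 1, 2, 3, so the ratio test bounds it — not unbounded.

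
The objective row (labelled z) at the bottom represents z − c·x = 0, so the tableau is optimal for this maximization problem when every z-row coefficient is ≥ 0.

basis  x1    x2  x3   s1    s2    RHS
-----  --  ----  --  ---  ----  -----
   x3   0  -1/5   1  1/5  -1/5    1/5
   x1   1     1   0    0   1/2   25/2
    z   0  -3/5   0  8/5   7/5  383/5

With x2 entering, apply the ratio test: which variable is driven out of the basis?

Column x2 entries and ratios — x3: -1/5 ≤ 0, skip; x1: (25/2)/1 = 25/2.
Smallest ratio is 25/2 in the row of x1, so x1 leaves.

x1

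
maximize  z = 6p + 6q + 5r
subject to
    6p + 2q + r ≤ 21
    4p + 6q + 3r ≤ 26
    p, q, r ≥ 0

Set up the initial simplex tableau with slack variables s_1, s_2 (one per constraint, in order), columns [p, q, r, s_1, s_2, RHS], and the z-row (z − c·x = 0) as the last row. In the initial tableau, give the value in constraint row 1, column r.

Constraint 1 has coefficient 1 on r.

1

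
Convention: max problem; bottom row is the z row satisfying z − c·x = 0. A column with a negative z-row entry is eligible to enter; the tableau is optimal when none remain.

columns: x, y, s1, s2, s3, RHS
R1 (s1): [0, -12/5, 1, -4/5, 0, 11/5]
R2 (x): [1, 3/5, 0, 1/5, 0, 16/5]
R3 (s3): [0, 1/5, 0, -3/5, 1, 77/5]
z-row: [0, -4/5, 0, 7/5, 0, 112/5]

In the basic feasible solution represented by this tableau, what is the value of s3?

77/5

s3 is basic (row 3); its value is the RHS of that row, 77/5.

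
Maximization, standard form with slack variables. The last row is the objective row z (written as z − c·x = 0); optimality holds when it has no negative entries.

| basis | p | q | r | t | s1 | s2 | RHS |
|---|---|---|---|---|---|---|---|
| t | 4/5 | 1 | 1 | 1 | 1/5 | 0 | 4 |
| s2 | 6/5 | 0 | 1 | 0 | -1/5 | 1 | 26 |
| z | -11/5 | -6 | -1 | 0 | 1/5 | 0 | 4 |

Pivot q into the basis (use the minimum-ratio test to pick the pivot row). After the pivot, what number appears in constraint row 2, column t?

0

Ratio test on column q — row 1: 4/1 = 4; row 2: entry 0 ≤ 0. Minimum is 4 at row 1 (t leaves); pivot element 1.
Divide row 1 by 1; eliminate column q from the other rows.
Row 2 update in column t: 0 − 0·1 = 0.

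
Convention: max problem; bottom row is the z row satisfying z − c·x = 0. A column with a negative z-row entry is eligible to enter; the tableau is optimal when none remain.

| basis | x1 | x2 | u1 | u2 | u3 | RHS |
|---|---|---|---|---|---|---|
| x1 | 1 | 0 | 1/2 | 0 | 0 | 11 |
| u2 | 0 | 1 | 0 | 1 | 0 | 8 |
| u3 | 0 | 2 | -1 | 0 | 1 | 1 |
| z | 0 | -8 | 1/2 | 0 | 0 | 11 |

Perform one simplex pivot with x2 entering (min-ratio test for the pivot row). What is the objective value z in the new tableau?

15

Ratio test on column x2 — row 1: entry 0 ≤ 0; row 2: 8/1 = 8; row 3: 1/2 = 1/2. Minimum is 1/2 at row 3 (u3 leaves); pivot element 2.
Pivot on row 3; the z-row RHS becomes 11 − (-8)·(1/2) = 15.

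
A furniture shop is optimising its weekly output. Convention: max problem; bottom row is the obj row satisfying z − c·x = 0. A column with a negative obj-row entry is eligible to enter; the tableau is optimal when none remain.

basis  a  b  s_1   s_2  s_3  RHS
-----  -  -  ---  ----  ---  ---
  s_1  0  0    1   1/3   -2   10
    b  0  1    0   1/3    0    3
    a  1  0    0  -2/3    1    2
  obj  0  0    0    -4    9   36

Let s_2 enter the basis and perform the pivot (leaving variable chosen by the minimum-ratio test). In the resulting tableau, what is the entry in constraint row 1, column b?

Ratio test on column s_2 — row 1: 10/(1/3) = 30; row 2: 3/(1/3) = 9; row 3: entry -2/3 ≤ 0. Minimum is 9 at row 2 (b leaves); pivot element 1/3.
Divide row 2 by 1/3; eliminate column s_2 from the other rows.
Row 1 update in column b: 0 − (1/3)·3 = -1.

-1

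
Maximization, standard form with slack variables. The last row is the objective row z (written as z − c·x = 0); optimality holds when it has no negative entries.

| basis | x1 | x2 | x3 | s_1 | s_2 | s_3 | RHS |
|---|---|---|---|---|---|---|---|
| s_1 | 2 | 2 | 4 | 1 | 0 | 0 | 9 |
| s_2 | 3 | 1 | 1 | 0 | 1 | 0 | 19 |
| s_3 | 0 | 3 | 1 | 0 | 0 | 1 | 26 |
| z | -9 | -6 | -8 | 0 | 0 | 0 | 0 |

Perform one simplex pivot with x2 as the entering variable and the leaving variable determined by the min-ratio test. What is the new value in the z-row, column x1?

-3

Ratio test on column x2 — row 1: 9/2 = 9/2; row 2: 19/1 = 19; row 3: 26/3 = 26/3. Minimum is 9/2 at row 1 (s_1 leaves); pivot element 2.
Divide row 1 by 2; eliminate column x2 from the other rows.
z-row update in column x1: -9 − (-6)·1 = -3.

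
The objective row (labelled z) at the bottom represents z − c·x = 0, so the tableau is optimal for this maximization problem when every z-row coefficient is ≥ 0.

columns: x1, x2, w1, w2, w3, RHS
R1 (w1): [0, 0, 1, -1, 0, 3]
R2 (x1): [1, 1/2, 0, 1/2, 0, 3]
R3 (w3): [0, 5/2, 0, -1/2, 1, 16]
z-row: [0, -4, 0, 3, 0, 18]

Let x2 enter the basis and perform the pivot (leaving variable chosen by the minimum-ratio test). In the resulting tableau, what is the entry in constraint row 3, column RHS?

1

Ratio test on column x2 — row 1: entry 0 ≤ 0; row 2: 3/(1/2) = 6; row 3: 16/(5/2) = 32/5. Minimum is 6 at row 2 (x1 leaves); pivot element 1/2.
Divide row 2 by 1/2; eliminate column x2 from the other rows.
Row 3 update in column RHS: 16 − (5/2)·6 = 1.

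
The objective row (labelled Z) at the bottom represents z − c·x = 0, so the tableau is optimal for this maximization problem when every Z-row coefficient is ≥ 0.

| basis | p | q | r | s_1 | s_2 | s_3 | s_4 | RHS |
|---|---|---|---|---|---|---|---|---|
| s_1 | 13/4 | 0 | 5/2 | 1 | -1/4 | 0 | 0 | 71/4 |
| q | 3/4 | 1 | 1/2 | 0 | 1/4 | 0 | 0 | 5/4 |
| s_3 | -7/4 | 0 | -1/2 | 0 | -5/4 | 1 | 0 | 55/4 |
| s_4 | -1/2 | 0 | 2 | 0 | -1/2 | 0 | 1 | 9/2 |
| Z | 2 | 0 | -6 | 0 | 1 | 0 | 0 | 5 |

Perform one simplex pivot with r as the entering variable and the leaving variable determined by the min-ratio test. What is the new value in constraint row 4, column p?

Ratio test on column r — row 1: (71/4)/(5/2) = 71/10; row 2: (5/4)/(1/2) = 5/2; row 3: entry -1/2 ≤ 0; row 4: (9/2)/2 = 9/4. Minimum is 9/4 at row 4 (s_4 leaves); pivot element 2.
Divide row 4 by 2; eliminate column r from the other rows.
In the new row 4, the p entry is the old entry divided by the pivot: (-1/2)/2 = -1/4.

-1/4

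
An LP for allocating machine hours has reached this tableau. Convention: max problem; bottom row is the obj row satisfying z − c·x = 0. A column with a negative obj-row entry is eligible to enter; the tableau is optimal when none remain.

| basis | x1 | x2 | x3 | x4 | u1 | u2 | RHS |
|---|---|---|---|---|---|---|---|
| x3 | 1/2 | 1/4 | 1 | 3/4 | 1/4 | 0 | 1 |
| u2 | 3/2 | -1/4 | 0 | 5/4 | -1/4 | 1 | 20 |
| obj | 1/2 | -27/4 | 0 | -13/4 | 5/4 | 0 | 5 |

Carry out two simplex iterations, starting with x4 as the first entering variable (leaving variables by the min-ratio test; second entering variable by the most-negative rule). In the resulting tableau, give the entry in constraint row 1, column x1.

Ratio test on column x4 — row 1: 1/(3/4) = 4/3; row 2: 20/(5/4) = 16. Minimum is 4/3 at row 1 (x3 leaves); pivot element 3/4.
Divide row 1 by 3/4; eliminate column x4 from the other rows.
Second iteration: most negative obj-row entry is -17/3 in column x2, so x2 enters.
Ratio test on column x2 — row 1: (4/3)/(1/3) = 4; row 2: entry -2/3 ≤ 0. Minimum is 4 at row 1 (x4 leaves); pivot element 1/3.
Divide row 1 by 1/3; eliminate column x2 from the other rows.
After both pivots, the entry at constraint row 1, column x1 is 2.

2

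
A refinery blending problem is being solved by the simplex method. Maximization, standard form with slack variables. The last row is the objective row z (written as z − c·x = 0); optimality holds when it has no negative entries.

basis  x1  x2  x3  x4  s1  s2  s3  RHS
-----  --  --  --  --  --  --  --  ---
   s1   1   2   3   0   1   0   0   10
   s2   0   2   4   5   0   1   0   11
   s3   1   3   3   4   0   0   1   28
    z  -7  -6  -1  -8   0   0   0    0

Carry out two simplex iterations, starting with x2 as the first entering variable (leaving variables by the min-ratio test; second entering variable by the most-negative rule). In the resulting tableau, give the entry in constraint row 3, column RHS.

Ratio test on column x2 — row 1: 10/2 = 5; row 2: 11/2 = 11/2; row 3: 28/3 = 28/3. Minimum is 5 at row 1 (s1 leaves); pivot element 2.
Divide row 1 by 2; eliminate column x2 from the other rows.
Second iteration: most negative z-row entry is -8 in column x4, so x4 enters.
Ratio test on column x4 — row 1: entry 0 ≤ 0; row 2: 1/5 = 1/5; row 3: 13/4 = 13/4. Minimum is 1/5 at row 2 (s2 leaves); pivot element 5.
Divide row 2 by 5; eliminate column x4 from the other rows.
After both pivots, the entry at constraint row 3, column RHS is 61/5.

61/5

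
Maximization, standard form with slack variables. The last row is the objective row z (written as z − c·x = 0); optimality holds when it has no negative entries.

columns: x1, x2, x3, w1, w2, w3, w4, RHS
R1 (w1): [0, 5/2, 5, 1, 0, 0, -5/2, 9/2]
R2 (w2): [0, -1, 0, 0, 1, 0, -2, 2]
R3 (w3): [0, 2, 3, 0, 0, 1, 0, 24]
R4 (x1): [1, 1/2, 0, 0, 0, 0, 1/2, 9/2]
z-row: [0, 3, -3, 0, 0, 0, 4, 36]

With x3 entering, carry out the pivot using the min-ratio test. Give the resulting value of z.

387/10

Ratio test on column x3 — row 1: (9/2)/5 = 9/10; row 2: entry 0 ≤ 0; row 3: 24/3 = 8; row 4: entry 0 ≤ 0. Minimum is 9/10 at row 1 (w1 leaves); pivot element 5.
Pivot on row 1; the z-row RHS becomes 36 − (-3)·(9/10) = 387/10.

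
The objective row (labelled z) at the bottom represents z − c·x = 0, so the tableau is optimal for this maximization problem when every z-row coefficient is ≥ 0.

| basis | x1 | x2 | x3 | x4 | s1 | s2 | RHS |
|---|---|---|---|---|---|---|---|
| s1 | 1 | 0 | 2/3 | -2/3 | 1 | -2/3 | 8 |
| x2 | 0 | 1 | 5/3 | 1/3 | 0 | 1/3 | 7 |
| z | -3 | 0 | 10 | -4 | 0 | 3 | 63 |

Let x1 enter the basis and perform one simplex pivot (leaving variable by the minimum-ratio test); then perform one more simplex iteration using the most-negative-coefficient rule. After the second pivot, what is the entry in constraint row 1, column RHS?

22

Ratio test on column x1 — row 1: 8/1 = 8; row 2: entry 0 ≤ 0. Minimum is 8 at row 1 (s1 leaves); pivot element 1.
Divide row 1 by 1; eliminate column x1 from the other rows.
Second iteration: most negative z-row entry is -6 in column x4, so x4 enters.
Ratio test on column x4 — row 1: entry -2/3 ≤ 0; row 2: 7/(1/3) = 21. Minimum is 21 at row 2 (x2 leaves); pivot element 1/3.
Divide row 2 by 1/3; eliminate column x4 from the other rows.
After both pivots, the entry at constraint row 1, column RHS is 22.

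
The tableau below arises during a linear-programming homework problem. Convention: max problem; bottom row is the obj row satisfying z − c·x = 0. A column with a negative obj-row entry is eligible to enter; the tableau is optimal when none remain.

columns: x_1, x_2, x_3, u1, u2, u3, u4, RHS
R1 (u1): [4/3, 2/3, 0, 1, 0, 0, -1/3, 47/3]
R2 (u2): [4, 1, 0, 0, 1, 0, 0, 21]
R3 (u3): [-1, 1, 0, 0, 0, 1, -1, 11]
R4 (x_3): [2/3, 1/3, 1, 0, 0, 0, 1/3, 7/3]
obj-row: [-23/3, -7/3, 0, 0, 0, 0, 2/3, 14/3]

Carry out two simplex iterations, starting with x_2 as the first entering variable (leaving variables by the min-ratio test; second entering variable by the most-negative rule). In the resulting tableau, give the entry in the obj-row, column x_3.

Ratio test on column x_2 — row 1: (47/3)/(2/3) = 47/2; row 2: 21/1 = 21; row 3: 11/1 = 11; row 4: (7/3)/(1/3) = 7. Minimum is 7 at row 4 (x_3 leaves); pivot element 1/3.
Divide row 4 by 1/3; eliminate column x_2 from the other rows.
Second iteration: most negative obj-row entry is -3 in column x_1, so x_1 enters.
Ratio test on column x_1 — row 1: entry 0 ≤ 0; row 2: 14/2 = 7; row 3: entry -3 ≤ 0; row 4: 7/2 = 7/2. Minimum is 7/2 at row 4 (x_2 leaves); pivot element 2.
Divide row 4 by 2; eliminate column x_1 from the other rows.
After both pivots, the entry at the obj-row, column x_3 is 23/2.

23/2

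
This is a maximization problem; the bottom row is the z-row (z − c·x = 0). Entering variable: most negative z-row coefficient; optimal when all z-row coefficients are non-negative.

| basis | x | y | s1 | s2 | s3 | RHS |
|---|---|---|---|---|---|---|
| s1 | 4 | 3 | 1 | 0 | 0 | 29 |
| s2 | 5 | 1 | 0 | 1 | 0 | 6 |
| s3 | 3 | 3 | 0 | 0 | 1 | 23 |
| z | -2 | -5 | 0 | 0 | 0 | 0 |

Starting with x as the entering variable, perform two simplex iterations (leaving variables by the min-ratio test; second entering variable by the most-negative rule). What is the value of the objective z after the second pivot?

Ratio test on column x — row 1: 29/4 = 29/4; row 2: 6/5 = 6/5; row 3: 23/3 = 23/3. Minimum is 6/5 at row 2 (s2 leaves); pivot element 5.
Pivot on row 2; the z-row RHS becomes 0 − (-2)·(6/5) = 12/5.
Next entering variable (most negative z-row entry -23/5): y.
Ratio test on column y — row 1: (121/5)/(11/5) = 11; row 2: (6/5)/(1/5) = 6; row 3: (97/5)/(12/5) = 97/12. Minimum is 6 at row 2 (x leaves); pivot element 1/5.
After the second pivot the z-row RHS is 12/5 − (-23/5)·6 = 30.

30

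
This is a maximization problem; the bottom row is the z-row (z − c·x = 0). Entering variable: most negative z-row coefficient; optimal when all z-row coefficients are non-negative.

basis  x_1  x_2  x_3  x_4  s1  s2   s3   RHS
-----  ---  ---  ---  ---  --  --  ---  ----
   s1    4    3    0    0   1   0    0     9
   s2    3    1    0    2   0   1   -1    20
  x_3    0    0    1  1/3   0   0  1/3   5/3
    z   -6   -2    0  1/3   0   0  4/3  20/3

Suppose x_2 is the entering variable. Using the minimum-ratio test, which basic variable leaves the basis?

s1

Column x_2 entries and ratios — s1: 9/3 = 3; s2: 20/1 = 20; x_3: 0 ≤ 0, skip.
Smallest ratio is 3 in the row of s1, so s1 leaves.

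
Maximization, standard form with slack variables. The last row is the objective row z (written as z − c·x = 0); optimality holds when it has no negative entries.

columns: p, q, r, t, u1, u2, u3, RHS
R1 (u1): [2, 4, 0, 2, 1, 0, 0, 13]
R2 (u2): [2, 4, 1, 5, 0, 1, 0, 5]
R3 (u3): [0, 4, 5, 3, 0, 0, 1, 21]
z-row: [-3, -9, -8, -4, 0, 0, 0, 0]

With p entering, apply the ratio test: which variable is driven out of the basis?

Column p entries and ratios — u1: 13/2 = 13/2; u2: 5/2 = 5/2; u3: 0 ≤ 0, skip.
Smallest ratio is 5/2 in the row of u2, so u2 leaves.

u2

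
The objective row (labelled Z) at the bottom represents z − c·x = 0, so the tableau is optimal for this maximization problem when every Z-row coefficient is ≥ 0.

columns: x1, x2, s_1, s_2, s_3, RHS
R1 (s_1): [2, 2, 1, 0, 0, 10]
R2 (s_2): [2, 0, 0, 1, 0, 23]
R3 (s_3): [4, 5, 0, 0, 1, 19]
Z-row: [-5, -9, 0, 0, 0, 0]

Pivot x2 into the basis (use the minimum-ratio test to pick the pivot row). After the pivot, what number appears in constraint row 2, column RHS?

Ratio test on column x2 — row 1: 10/2 = 5; row 2: entry 0 ≤ 0; row 3: 19/5 = 19/5. Minimum is 19/5 at row 3 (s_3 leaves); pivot element 5.
Divide row 3 by 5; eliminate column x2 from the other rows.
Row 2 update in column RHS: 23 − 0·(19/5) = 23.

23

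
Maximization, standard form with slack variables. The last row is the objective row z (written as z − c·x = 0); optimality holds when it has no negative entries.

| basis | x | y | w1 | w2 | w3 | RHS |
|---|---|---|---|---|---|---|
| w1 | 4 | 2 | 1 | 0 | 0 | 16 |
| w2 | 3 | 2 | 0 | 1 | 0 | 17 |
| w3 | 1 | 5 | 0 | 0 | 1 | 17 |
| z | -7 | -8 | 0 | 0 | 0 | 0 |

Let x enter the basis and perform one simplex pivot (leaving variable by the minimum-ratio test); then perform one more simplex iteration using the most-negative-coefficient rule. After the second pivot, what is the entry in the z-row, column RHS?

Ratio test on column x — row 1: 16/4 = 4; row 2: 17/3 = 17/3; row 3: 17/1 = 17. Minimum is 4 at row 1 (w1 leaves); pivot element 4.
Divide row 1 by 4; eliminate column x from the other rows.
Second iteration: most negative z-row entry is -9/2 in column y, so y enters.
Ratio test on column y — row 1: 4/(1/2) = 8; row 2: 5/(1/2) = 10; row 3: 13/(9/2) = 26/9. Minimum is 26/9 at row 3 (w3 leaves); pivot element 9/2.
Divide row 3 by 9/2; eliminate column y from the other rows.
After both pivots, the entry at the z-row, column RHS is 41.

41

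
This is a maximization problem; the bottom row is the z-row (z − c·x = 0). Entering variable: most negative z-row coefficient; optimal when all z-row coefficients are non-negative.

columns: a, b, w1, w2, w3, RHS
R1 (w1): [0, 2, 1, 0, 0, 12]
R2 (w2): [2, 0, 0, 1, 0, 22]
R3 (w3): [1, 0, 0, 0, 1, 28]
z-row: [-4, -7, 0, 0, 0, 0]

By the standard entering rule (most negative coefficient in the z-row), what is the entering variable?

b

Negative z-row entries: a: -4, b: -7.
The most negative is -7 in column b, so b enters.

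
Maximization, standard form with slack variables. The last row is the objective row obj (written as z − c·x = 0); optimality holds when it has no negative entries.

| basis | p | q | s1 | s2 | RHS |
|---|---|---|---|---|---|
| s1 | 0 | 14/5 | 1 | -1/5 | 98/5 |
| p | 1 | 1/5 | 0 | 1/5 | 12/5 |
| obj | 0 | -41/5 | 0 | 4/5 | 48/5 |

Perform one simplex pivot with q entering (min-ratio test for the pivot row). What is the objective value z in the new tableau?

Ratio test on column q — row 1: (98/5)/(14/5) = 7; row 2: (12/5)/(1/5) = 12. Minimum is 7 at row 1 (s1 leaves); pivot element 14/5.
Pivot on row 1; the obj-row RHS becomes 48/5 − (-41/5)·7 = 67.

67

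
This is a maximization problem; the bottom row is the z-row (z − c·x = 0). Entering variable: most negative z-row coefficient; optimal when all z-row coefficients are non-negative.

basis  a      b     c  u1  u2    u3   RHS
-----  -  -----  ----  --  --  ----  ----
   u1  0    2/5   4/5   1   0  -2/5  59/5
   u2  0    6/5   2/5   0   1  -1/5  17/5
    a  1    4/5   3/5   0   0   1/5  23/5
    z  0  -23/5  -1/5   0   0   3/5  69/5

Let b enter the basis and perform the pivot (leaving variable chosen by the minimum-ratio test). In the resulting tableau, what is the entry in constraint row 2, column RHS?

Ratio test on column b — row 1: (59/5)/(2/5) = 59/2; row 2: (17/5)/(6/5) = 17/6; row 3: (23/5)/(4/5) = 23/4. Minimum is 17/6 at row 2 (u2 leaves); pivot element 6/5.
Divide row 2 by 6/5; eliminate column b from the other rows.
In the new row 2, the RHS entry is the old entry divided by the pivot: (17/5)/(6/5) = 17/6.

17/6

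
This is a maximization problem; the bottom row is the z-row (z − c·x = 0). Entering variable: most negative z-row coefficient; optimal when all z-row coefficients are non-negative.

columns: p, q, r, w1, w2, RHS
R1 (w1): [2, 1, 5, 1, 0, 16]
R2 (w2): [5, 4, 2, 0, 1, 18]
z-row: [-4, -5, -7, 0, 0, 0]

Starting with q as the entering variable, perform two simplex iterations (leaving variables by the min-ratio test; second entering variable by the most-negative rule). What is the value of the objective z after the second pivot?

Ratio test on column q — row 1: 16/1 = 16; row 2: 18/4 = 9/2. Minimum is 9/2 at row 2 (w2 leaves); pivot element 4.
Pivot on row 2; the z-row RHS becomes 0 − (-5)·(9/2) = 45/2.
Next entering variable (most negative z-row entry -9/2): r.
Ratio test on column r — row 1: (23/2)/(9/2) = 23/9; row 2: (9/2)/(1/2) = 9. Minimum is 23/9 at row 1 (w1 leaves); pivot element 9/2.
After the second pivot the z-row RHS is 45/2 − (-9/2)·(23/9) = 34.

34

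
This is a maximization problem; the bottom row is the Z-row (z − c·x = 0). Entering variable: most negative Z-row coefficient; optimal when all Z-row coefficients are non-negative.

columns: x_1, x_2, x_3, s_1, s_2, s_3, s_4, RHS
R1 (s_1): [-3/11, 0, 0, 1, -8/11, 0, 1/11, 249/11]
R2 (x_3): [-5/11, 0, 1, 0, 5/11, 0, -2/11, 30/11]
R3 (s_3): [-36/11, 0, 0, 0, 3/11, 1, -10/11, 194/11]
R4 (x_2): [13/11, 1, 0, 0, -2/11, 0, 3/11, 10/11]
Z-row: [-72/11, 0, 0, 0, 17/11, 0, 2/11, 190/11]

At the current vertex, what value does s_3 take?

194/11

s_3 is basic (row 3); its value is the RHS of that row, 194/11.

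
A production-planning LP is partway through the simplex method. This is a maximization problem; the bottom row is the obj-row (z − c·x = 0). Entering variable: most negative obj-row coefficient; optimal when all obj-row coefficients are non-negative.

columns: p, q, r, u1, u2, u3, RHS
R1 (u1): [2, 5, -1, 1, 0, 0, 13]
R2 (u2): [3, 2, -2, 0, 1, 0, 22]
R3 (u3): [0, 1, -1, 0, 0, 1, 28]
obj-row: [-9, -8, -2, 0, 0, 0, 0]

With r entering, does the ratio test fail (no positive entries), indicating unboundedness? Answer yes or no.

Every constraint-row entry in column r is ≤ 0, so increasing r is unbounded.

yes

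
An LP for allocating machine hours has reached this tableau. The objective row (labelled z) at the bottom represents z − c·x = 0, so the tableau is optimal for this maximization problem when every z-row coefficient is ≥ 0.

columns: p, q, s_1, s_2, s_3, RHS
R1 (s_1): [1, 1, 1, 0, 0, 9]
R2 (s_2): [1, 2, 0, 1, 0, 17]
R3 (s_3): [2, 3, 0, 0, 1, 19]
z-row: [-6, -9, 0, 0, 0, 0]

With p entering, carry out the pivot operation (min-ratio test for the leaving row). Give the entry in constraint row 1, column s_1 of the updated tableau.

1

Ratio test on column p — row 1: 9/1 = 9; row 2: 17/1 = 17; row 3: 19/2 = 19/2. Minimum is 9 at row 1 (s_1 leaves); pivot element 1.
Divide row 1 by 1; eliminate column p from the other rows.
In the new row 1, the s_1 entry is the old entry divided by the pivot: 1/1 = 1.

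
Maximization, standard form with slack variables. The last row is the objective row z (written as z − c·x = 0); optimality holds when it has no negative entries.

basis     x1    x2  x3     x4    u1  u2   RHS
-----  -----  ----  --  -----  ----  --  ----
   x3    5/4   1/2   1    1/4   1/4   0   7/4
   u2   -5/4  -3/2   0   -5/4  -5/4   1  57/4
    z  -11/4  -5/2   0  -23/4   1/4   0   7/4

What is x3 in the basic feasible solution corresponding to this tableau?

7/4

x3 is basic (row 1); its value is the RHS of that row, 7/4.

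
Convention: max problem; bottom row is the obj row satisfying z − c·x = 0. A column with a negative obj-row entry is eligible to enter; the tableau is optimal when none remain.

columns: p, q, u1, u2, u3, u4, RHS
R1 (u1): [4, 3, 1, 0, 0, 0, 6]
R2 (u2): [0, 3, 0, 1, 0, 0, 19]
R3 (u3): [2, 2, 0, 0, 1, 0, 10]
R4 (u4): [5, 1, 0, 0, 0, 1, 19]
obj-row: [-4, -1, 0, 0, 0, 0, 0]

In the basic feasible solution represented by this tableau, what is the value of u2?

19

u2 is basic (row 2); its value is the RHS of that row, 19.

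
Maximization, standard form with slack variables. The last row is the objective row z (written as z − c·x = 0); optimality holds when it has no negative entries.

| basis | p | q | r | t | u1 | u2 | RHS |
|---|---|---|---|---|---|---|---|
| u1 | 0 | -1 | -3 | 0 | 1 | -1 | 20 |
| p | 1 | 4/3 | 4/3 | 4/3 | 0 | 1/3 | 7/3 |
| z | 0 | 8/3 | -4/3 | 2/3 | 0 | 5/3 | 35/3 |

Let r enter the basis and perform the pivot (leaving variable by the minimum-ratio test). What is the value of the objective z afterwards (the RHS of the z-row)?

Ratio test on column r — row 1: entry -3 ≤ 0; row 2: (7/3)/(4/3) = 7/4. Minimum is 7/4 at row 2 (p leaves); pivot element 4/3.
Pivot on row 2; the z-row RHS becomes 35/3 − (-4/3)·(7/4) = 14.

14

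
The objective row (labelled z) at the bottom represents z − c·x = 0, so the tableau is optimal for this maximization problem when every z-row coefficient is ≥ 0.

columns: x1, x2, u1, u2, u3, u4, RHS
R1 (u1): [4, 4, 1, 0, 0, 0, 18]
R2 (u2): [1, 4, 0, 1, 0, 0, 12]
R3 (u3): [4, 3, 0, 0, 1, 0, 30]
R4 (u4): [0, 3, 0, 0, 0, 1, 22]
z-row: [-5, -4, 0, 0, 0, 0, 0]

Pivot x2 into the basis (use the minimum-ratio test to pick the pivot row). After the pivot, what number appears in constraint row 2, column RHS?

3

Ratio test on column x2 — row 1: 18/4 = 9/2; row 2: 12/4 = 3; row 3: 30/3 = 10; row 4: 22/3 = 22/3. Minimum is 3 at row 2 (u2 leaves); pivot element 4.
Divide row 2 by 4; eliminate column x2 from the other rows.
In the new row 2, the RHS entry is the old entry divided by the pivot: 12/4 = 3.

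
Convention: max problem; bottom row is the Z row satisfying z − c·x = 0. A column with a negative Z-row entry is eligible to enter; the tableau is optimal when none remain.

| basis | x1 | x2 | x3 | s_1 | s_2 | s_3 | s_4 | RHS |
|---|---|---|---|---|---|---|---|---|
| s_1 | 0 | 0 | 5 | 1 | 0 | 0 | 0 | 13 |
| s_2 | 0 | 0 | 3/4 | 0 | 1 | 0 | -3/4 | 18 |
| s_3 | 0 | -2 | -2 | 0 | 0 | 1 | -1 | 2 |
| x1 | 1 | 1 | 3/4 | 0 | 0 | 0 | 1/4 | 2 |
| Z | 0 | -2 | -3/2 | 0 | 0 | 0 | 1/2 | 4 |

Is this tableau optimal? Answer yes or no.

no

The Z-row has a negative entry -2 in column x2, so it is not optimal.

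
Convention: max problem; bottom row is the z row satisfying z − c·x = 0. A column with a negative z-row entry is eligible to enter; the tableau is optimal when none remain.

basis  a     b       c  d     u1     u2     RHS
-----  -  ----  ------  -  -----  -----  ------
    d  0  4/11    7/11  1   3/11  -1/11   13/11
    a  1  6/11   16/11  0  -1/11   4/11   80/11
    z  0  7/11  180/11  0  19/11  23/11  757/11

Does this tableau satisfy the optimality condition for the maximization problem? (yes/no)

Every z-row coefficient is ≥ 0, so the tableau is optimal.

yes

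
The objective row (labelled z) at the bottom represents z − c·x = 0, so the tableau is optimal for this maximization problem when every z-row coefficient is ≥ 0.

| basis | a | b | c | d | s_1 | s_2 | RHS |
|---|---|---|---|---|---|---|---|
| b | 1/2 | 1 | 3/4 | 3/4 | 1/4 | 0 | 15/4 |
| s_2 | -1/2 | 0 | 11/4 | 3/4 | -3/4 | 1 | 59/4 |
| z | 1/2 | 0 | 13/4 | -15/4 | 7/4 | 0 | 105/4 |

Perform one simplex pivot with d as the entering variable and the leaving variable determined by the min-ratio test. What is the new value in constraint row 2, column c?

Ratio test on column d — row 1: (15/4)/(3/4) = 5; row 2: (59/4)/(3/4) = 59/3. Minimum is 5 at row 1 (b leaves); pivot element 3/4.
Divide row 1 by 3/4; eliminate column d from the other rows.
Row 2 update in column c: 11/4 − (3/4)·1 = 2.

2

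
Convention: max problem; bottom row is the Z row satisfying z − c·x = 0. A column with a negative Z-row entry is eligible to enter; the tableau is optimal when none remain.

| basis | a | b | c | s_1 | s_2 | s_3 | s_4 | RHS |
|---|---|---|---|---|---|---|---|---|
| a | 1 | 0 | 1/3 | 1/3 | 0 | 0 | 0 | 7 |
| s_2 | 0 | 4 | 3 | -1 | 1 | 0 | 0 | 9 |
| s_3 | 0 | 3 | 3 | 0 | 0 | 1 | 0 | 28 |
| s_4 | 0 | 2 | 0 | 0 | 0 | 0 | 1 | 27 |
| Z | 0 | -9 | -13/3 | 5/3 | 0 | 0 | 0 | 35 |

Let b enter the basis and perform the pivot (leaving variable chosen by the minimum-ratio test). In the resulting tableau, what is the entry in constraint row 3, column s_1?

Ratio test on column b — row 1: entry 0 ≤ 0; row 2: 9/4 = 9/4; row 3: 28/3 = 28/3; row 4: 27/2 = 27/2. Minimum is 9/4 at row 2 (s_2 leaves); pivot element 4.
Divide row 2 by 4; eliminate column b from the other rows.
Row 3 update in column s_1: 0 − 3·(-1/4) = 3/4.

3/4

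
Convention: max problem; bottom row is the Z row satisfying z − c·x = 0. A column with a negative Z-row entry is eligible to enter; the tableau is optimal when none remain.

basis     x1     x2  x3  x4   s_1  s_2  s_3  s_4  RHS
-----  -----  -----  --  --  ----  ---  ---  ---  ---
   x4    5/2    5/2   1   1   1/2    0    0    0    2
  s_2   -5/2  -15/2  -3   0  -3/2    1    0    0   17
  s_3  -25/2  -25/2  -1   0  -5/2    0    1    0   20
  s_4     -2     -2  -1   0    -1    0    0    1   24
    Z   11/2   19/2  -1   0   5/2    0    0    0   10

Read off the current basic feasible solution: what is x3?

0

x3 is not in the basis, so in the current basic feasible solution x3 = 0.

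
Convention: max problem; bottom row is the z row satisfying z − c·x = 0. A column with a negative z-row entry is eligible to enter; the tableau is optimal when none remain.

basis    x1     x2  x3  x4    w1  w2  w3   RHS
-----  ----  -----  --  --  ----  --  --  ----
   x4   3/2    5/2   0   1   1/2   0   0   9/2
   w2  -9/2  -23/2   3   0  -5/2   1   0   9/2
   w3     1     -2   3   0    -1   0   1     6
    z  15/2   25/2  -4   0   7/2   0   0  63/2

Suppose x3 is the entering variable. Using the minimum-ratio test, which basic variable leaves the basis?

Column x3 entries and ratios — x4: 0 ≤ 0, skip; w2: (9/2)/3 = 3/2; w3: 6/3 = 2.
Smallest ratio is 3/2 in the row of w2, so w2 leaves.

w2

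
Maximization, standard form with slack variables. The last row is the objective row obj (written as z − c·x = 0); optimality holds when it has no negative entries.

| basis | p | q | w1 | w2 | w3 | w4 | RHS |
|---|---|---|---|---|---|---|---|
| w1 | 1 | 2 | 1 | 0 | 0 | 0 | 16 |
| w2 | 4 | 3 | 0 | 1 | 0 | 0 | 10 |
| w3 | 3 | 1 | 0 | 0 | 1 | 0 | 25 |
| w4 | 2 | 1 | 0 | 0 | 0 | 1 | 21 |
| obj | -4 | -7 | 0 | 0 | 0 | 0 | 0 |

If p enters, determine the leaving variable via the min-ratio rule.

Column p entries and ratios — w1: 16/1 = 16; w2: 10/4 = 5/2; w3: 25/3 = 25/3; w4: 21/2 = 21/2.
Smallest ratio is 5/2 in the row of w2, so w2 leaves.

w2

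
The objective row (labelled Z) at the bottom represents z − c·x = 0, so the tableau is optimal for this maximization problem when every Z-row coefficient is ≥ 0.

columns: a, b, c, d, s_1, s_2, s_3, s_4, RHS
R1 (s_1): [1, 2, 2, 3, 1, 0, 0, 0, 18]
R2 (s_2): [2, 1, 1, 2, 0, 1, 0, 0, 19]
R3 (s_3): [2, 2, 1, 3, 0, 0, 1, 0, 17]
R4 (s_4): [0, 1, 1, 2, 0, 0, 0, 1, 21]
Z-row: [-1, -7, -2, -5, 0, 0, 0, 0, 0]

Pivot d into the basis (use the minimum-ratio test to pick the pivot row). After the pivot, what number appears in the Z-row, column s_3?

Ratio test on column d — row 1: 18/3 = 6; row 2: 19/2 = 19/2; row 3: 17/3 = 17/3; row 4: 21/2 = 21/2. Minimum is 17/3 at row 3 (s_3 leaves); pivot element 3.
Divide row 3 by 3; eliminate column d from the other rows.
Z-row update in column s_3: 0 − (-5)·(1/3) = 5/3.

5/3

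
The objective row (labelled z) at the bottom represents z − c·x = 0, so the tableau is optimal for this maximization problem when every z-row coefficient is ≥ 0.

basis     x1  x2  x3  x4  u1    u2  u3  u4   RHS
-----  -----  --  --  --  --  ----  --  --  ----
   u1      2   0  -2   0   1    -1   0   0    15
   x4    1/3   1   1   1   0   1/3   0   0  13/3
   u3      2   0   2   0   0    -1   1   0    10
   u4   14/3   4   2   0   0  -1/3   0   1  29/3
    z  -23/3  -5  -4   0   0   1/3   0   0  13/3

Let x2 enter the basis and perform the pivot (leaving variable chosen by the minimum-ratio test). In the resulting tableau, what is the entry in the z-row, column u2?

Ratio test on column x2 — row 1: entry 0 ≤ 0; row 2: (13/3)/1 = 13/3; row 3: entry 0 ≤ 0; row 4: (29/3)/4 = 29/12. Minimum is 29/12 at row 4 (u4 leaves); pivot element 4.
Divide row 4 by 4; eliminate column x2 from the other rows.
z-row update in column u2: 1/3 − (-5)·(-1/12) = -1/12.

-1/12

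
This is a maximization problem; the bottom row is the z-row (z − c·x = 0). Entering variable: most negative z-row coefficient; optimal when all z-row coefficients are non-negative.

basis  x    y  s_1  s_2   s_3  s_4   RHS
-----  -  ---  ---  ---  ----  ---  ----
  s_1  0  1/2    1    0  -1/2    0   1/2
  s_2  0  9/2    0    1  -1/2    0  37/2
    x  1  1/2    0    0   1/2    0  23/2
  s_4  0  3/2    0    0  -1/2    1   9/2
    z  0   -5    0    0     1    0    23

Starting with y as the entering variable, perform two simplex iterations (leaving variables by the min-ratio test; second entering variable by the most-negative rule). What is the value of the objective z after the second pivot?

Ratio test on column y — row 1: (1/2)/(1/2) = 1; row 2: (37/2)/(9/2) = 37/9; row 3: (23/2)/(1/2) = 23; row 4: (9/2)/(3/2) = 3. Minimum is 1 at row 1 (s_1 leaves); pivot element 1/2.
Pivot on row 1; the z-row RHS becomes 23 − (-5)·1 = 28.
Next entering variable (most negative z-row entry -4): s_3.
Ratio test on column s_3 — row 1: entry -1 ≤ 0; row 2: 14/4 = 7/2; row 3: 11/1 = 11; row 4: 3/1 = 3. Minimum is 3 at row 4 (s_4 leaves); pivot element 1.
After the second pivot the z-row RHS is 28 − (-4)·3 = 40.

40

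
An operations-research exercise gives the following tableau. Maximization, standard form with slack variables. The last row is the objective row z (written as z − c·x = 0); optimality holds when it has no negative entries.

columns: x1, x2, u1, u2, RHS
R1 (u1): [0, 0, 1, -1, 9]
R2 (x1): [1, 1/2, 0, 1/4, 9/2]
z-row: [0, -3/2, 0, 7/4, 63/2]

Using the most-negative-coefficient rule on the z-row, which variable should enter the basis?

x2

Negative z-row entries: x2: -3/2.
The most negative is -3/2 in column x2, so x2 enters.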